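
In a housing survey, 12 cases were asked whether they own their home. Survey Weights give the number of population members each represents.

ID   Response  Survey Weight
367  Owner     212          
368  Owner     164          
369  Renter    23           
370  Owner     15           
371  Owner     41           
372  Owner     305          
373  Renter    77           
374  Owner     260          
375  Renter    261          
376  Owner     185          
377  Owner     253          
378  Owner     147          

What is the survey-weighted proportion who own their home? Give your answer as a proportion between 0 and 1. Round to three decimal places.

0.814

Sum of weights for 'Owner' = 212 + 164 + 15 + 41 + 305 + 260 + 185 + 253 + 147 = 1582
Total weight = 212 + 164 + 23 + 15 + 41 + 305 + 77 + 260 + 261 + 185 + 253 + 147 = 1943
Weighted proportion = 1582 / 1943 = 0.81420484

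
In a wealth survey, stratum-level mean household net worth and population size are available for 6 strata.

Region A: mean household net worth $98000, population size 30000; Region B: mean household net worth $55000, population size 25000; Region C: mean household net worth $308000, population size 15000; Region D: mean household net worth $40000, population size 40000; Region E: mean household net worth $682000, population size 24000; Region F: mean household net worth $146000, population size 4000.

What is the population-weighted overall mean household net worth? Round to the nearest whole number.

Σ Nₕ·x̄ₕ = 98000×30000 + 55000×25000 + 308000×15000 + 40000×40000 + 682000×24000 + 146000×4000
  = 2940000000 + 1375000000 + 4620000000 + 1600000000 + 16368000000 + 584000000 = 27487000000
Σ Nₕ = 30000 + 25000 + 15000 + 40000 + 24000 + 4000 = 138000
Overall mean = 27487000000 / 138000 = 199181.16

199181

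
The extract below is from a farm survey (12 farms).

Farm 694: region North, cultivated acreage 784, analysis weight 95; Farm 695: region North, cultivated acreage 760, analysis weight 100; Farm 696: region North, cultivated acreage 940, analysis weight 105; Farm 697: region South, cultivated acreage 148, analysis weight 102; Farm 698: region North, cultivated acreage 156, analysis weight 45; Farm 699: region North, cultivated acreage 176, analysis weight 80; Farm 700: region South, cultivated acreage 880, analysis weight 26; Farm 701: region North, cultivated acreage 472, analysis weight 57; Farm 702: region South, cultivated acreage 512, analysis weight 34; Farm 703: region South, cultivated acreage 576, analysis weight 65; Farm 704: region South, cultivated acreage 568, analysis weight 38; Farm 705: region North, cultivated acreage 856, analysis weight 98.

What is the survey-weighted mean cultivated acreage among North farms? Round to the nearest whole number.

North rows: 694, 695, 696, 698, 699, 701, 705
Weighted sum = 381072
Sum of weights = 580
Weighted mean = 381072 / 580 = 657.02069

657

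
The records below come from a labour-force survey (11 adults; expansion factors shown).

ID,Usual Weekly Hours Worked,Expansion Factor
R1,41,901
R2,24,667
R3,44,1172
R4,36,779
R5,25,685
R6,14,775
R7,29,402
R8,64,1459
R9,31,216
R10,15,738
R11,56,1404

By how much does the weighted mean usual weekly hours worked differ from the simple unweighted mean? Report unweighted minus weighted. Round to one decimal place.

-4.9

Unweighted sum = 41 + 24 + 44 + 36 + 25 + 14 + 29 + 64 + 31 + 15 + 56 = 379
Unweighted mean = 379 / 11 = 34.454545
Weighted sum = 41×901 + 24×667 + 44×1172 + 36×779 + 25×685 + 14×775 + 29×402 + 64×1459 + 31×216 + 15×738 + 56×1404
  = 361960
Sum of weights = 901 + 667 + 1172 + 779 + 685 + 775 + 402 + 1459 + 216 + 738 + 1404 = 9198
Weighted mean = 361960 / 9198 = 39.352033
Difference (unweighted minus weighted) = -4.8974876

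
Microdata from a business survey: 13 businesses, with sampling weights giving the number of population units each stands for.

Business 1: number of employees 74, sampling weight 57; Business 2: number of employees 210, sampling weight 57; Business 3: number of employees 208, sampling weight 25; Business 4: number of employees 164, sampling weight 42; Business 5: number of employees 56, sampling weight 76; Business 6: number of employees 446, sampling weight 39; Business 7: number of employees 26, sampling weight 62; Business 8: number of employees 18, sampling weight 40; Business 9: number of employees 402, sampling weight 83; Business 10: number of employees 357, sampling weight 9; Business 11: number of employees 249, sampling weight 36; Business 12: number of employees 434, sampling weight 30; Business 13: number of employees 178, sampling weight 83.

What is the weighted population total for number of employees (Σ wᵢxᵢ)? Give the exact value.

125595

Weighted total = 125595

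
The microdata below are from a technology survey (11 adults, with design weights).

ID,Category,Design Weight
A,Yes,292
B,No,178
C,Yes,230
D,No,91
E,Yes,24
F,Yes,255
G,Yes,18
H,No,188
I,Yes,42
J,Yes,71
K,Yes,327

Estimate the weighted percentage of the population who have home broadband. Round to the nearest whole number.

Sum of weights for 'Yes' = 292 + 230 + 24 + 255 + 18 + 42 + 71 + 327 = 1259
Total weight = 292 + 178 + 230 + 91 + 24 + 255 + 18 + 188 + 42 + 71 + 327 = 1716
Weighted proportion = 1259 / 1716 = 0.73368298 → 73.368298%

73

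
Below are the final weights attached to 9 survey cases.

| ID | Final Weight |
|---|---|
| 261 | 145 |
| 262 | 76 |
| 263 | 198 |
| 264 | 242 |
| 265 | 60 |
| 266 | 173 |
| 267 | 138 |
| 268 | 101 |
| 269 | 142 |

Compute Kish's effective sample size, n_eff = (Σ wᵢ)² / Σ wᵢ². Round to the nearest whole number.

Σ wᵢ = 145 + 76 + 198 + 242 + 60 + 173 + 138 + 101 + 142 = 1275
Σ wᵢ² = 21025 + 5776 + 39204 + 58564 + 3600 + 29929 + 19044 + 10201 + 20164 = 207507
n_eff = 1275² / 207507 = 1625625 / 207507 = 7.8340731

8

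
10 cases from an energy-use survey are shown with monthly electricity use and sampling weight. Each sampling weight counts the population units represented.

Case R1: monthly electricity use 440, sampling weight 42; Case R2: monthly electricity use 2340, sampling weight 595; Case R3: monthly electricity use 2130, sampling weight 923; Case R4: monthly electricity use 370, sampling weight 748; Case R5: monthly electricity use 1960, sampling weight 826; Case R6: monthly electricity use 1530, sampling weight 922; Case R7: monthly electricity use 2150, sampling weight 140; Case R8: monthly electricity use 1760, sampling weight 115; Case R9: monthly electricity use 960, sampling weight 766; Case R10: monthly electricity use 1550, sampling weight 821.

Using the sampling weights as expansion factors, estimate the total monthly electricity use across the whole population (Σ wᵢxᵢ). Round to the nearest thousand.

Weighted total = 440×42 + 2340×595 + 2130×923 + 370×748 + 1960×826 + 1530×922 + 2150×140 + 1760×115 + 960×766 + 1550×821
  = 9194460

9194000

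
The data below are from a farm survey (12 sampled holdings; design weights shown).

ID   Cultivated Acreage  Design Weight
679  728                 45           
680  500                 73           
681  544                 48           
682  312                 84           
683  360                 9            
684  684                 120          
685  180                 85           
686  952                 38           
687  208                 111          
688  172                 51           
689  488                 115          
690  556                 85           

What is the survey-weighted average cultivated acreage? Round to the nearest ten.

460

Weighted sum = 393616
Sum of weights = 45 + 73 + 48 + 84 + 9 + 120 + 85 + 38 + 111 + 51 + 115 + 85 = 864
Weighted mean = 393616 / 864 = 455.57407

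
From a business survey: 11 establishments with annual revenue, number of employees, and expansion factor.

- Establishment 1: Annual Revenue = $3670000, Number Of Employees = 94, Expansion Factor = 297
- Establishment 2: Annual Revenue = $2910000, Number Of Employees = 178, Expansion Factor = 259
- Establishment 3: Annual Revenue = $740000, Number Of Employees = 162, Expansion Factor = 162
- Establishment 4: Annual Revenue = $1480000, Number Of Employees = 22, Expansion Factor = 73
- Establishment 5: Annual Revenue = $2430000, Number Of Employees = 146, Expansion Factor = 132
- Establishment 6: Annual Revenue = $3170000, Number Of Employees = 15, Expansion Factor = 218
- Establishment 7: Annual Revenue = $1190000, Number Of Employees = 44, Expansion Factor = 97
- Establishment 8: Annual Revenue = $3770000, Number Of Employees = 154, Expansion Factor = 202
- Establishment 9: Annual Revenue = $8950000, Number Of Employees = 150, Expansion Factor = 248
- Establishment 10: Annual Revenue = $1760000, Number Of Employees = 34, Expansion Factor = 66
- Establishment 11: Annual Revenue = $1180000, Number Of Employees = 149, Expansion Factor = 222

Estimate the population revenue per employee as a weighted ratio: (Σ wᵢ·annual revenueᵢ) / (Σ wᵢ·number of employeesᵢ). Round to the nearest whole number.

Σ wᵢ·y = 3670000×297 + 2910000×259 + 740000×162 + 1480000×73 + 2430000×132 + 3170000×218 + 1190000×97 + 3770000×202 + 8950000×248 + 1760000×66 + 1180000×222
  = 6558110000
Σ wᵢ·x = 232310
Ratio = 6558110000 / 232310 = 28229.994

28230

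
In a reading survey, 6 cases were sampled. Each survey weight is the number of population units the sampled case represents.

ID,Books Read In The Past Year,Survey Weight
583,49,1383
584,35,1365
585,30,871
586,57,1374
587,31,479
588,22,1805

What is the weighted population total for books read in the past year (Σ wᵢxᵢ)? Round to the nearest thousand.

275000

Weighted total = 49×1383 + 35×1365 + 30×871 + 57×1374 + 31×479 + 22×1805
  = 274549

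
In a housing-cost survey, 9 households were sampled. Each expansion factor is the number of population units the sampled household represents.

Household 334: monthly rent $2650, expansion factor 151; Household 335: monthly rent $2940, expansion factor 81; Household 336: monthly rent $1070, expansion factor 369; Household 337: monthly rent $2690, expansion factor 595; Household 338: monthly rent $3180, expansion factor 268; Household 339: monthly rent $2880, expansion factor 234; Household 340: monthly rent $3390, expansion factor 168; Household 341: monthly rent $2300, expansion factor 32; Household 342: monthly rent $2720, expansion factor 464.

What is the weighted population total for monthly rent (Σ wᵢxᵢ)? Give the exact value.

Weighted total = 2650×151 + 2940×81 + 1070×369 + 2690×595 + 3180×268 + 2880×234 + 3390×168 + 2300×32 + 2720×464
  = 6065030

6065030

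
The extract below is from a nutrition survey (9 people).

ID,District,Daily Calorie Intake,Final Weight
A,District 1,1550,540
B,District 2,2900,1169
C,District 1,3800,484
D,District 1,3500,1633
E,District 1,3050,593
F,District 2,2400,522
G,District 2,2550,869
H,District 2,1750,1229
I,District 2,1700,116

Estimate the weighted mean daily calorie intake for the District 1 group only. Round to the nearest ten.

3140

District 1 rows: A, C, D, E
Weighted sum = 1550×540 + 3800×484 + 3500×1633 + 3050×593
  = 837000 + 1839200 + 5715500 + 1808650 = 10200350
Sum of weights = 540 + 484 + 1633 + 593 = 3250
Weighted mean = 10200350 / 3250 = 3138.5692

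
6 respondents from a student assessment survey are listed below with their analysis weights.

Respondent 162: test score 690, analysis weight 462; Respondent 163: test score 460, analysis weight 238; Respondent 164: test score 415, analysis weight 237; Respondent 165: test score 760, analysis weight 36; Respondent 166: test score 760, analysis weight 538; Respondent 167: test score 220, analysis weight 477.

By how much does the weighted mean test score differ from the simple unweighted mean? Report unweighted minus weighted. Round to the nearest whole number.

14

Unweighted sum = 690 + 460 + 415 + 760 + 760 + 220 = 3305
Unweighted mean = 3305 / 6 = 550.83333
Weighted sum = 690×462 + 460×238 + 415×237 + 760×36 + 760×538 + 220×477
  = 1067795
Sum of weights = 1988
Weighted mean = 1067795 / 1988 = 537.12022
Difference (unweighted minus weighted) = 13.713112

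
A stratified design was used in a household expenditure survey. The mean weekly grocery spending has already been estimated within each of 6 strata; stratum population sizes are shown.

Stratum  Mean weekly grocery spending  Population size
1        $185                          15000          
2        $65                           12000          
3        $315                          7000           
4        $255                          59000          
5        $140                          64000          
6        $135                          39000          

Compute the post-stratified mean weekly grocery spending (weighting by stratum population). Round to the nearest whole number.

179

Σ Nₕ·x̄ₕ = 185×15000 + 65×12000 + 315×7000 + 255×59000 + 140×64000 + 135×39000
  = 2775000 + 780000 + 2205000 + 15045000 + 8960000 + 5265000 = 35030000
Σ Nₕ = 196000
Overall mean = 35030000 / 196000 = 178.72449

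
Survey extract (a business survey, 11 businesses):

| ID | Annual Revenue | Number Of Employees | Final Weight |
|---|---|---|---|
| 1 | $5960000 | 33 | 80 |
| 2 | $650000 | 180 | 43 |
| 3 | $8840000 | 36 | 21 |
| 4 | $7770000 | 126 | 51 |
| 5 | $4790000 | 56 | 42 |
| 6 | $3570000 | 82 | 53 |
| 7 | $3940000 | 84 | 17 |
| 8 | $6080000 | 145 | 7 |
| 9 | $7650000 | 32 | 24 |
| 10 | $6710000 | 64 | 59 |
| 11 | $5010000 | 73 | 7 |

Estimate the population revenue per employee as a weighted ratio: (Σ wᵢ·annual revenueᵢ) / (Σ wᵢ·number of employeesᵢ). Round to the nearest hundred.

69300

Σ wᵢ·y = 5960000×80 + 650000×43 + 8840000×21 + 7770000×51 + 4790000×42 + 3570000×53 + 3940000×17 + 6080000×7 + 7650000×24 + 6710000×59 + 5010000×7
  = 476800000 + 27950000 + 185640000 + 396270000 + 201180000 + 189210000 + 66980000 + 42560000 + 183600000 + 395890000 + 35070000 = 2201150000
Σ wᵢ·x = 33×80 + 180×43 + 36×21 + 126×51 + 56×42 + 82×53 + 84×17 + 145×7 + 32×24 + 64×59 + 73×7
  = 2640 + 7740 + 756 + 6426 + 2352 + 4346 + 1428 + 1015 + 768 + 3776 + 511 = 31758
Ratio = 2201150000 / 31758 = 69310.095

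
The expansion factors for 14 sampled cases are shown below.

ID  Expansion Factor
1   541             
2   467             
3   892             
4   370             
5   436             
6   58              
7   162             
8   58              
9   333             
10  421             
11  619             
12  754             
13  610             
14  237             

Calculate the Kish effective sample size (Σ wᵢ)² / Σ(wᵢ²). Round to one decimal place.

10.6

Σ wᵢ = 5958
Σ wᵢ² = 3334478
n_eff = 5958² / 3334478 = 35497764 / 3334478 = 10.645673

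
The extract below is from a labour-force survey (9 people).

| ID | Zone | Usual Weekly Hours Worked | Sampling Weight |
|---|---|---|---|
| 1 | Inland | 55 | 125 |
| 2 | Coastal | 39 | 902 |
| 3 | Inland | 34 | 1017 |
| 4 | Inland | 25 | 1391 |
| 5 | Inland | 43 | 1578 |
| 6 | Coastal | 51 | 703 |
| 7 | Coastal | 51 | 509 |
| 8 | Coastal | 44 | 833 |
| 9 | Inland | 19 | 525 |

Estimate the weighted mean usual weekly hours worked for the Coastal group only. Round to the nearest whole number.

Coastal rows: 2, 6, 7, 8
Weighted sum = 39×902 + 51×703 + 51×509 + 44×833
  = 133642
Sum of weights = 902 + 703 + 509 + 833 = 2947
Weighted mean = 133642 / 2947 = 45.34849

45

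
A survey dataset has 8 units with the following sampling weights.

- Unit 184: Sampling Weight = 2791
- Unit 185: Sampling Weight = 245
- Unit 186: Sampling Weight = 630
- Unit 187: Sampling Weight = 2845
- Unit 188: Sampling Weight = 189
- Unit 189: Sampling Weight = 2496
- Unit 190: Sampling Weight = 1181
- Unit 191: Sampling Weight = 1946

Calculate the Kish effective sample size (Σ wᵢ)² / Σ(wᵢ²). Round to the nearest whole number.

5

Σ wᵢ = 2791 + 245 + 630 + 2845 + 189 + 2496 + 1181 + 1946 = 12323
Σ wᵢ² = 7789681 + 60025 + 396900 + 8094025 + 35721 + 6230016 + 1394761 + 3786916 = 27788045
n_eff = 12323² / 27788045 = 151856329 / 27788045 = 5.4648079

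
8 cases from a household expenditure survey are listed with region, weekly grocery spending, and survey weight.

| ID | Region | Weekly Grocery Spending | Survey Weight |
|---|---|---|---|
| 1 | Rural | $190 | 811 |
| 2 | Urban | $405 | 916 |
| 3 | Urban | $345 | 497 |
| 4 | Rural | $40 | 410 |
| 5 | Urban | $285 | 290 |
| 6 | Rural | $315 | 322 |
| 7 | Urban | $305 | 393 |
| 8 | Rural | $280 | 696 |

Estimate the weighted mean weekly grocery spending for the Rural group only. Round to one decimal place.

Rural rows: 1, 4, 6, 8
Weighted sum = 190×811 + 40×410 + 315×322 + 280×696
  = 154090 + 16400 + 101430 + 194880 = 466800
Sum of weights = 811 + 410 + 322 + 696 = 2239
Weighted mean = 466800 / 2239 = 208.48593

208.5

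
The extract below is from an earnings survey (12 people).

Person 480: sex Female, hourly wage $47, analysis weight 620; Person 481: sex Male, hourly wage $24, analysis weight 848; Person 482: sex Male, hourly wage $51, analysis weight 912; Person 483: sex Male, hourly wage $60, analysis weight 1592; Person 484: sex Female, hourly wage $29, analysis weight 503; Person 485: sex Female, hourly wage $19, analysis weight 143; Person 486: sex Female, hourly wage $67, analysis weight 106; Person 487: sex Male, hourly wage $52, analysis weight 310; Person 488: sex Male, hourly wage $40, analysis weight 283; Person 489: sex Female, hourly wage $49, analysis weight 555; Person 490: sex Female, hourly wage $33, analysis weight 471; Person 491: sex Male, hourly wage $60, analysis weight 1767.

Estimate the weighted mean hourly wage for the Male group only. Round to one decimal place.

51.8

Male rows: 481, 482, 483, 487, 488, 491
Weighted sum = 24×848 + 51×912 + 60×1592 + 52×310 + 40×283 + 60×1767
  = 20352 + 46512 + 95520 + 16120 + 11320 + 106020 = 295844
Sum of weights = 848 + 912 + 1592 + 310 + 283 + 1767 = 5712
Weighted mean = 295844 / 5712 = 51.793417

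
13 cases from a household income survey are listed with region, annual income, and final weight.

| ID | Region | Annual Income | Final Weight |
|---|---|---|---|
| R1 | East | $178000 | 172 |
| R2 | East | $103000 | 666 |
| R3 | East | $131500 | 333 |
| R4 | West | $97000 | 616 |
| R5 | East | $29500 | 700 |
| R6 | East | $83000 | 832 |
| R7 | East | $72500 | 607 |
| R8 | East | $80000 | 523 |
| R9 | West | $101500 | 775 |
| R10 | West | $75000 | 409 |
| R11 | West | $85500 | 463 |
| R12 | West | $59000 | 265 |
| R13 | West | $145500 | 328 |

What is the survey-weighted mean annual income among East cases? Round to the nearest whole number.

83109

East rows: R1, R2, R3, R5, R6, R7, R8
Weighted sum = 178000×172 + 103000×666 + 131500×333 + 29500×700 + 83000×832 + 72500×607 + 80000×523
  = 30616000 + 68598000 + 43789500 + 20650000 + 69056000 + 44007500 + 41840000 = 318557000
Sum of weights = 172 + 666 + 333 + 700 + 832 + 607 + 523 = 3833
Weighted mean = 318557000 / 3833 = 83109.053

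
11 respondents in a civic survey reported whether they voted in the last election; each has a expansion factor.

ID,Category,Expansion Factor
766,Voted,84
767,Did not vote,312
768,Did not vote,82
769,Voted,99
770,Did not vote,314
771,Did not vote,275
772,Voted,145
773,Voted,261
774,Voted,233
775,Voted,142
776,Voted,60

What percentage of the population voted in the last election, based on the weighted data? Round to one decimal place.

51.0

Sum of weights for 'Voted' = 84 + 99 + 145 + 261 + 233 + 142 + 60 = 1024
Total weight = 84 + 312 + 82 + 99 + 314 + 275 + 145 + 261 + 233 + 142 + 60 = 2007
Weighted proportion = 1024 / 2007 = 0.51021425 → 51.021425%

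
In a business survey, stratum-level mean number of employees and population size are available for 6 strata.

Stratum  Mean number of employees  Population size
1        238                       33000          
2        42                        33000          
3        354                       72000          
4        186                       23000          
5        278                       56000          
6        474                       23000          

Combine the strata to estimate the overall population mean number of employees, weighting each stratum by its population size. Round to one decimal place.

Σ Nₕ·x̄ₕ = 238×33000 + 42×33000 + 354×72000 + 186×23000 + 278×56000 + 474×23000
  = 65476000
Σ Nₕ = 33000 + 33000 + 72000 + 23000 + 56000 + 23000 = 240000
Overall mean = 65476000 / 240000 = 272.81667

272.8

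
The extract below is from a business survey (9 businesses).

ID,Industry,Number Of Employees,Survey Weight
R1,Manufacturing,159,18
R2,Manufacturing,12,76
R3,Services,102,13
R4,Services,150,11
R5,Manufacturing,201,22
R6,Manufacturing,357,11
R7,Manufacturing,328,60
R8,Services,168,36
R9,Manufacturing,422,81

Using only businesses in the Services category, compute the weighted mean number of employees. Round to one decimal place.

150.4

Services rows: R3, R4, R8
Weighted sum = 102×13 + 150×11 + 168×36
  = 1326 + 1650 + 6048 = 9024
Sum of weights = 13 + 11 + 36 = 60
Weighted mean = 9024 / 60 = 150.4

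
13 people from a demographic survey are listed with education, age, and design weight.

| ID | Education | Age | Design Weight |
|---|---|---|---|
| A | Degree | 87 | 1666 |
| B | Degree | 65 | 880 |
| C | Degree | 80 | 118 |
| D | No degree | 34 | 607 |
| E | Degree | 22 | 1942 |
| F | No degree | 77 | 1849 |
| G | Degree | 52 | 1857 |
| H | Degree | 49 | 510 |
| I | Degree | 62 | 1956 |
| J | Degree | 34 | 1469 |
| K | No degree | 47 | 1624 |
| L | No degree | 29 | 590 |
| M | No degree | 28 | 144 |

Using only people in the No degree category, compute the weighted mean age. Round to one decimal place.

54.1

No degree rows: D, F, K, L, M
Weighted sum = 34×607 + 77×1849 + 47×1624 + 29×590 + 28×144
  = 260481
Sum of weights = 607 + 1849 + 1624 + 590 + 144 = 4814
Weighted mean = 260481 / 4814 = 54.109057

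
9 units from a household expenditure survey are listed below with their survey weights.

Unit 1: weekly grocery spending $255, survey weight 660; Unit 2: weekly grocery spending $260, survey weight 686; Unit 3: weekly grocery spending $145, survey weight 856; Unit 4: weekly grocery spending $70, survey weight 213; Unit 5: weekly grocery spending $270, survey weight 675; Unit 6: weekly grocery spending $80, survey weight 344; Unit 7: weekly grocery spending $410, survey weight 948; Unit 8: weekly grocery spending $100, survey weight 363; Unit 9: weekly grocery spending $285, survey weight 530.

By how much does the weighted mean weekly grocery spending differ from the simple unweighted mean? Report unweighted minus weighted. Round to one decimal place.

-32.7

Unweighted sum = 255 + 260 + 145 + 70 + 270 + 80 + 410 + 100 + 285 = 1875
Unweighted mean = 1875 / 9 = 208.33333
Weighted sum = 255×660 + 260×686 + 145×856 + 70×213 + 270×675 + 80×344 + 410×948 + 100×363 + 285×530
  = 168300 + 178360 + 124120 + 14910 + 182250 + 27520 + 388680 + 36300 + 151050 = 1271490
Sum of weights = 660 + 686 + 856 + 213 + 675 + 344 + 948 + 363 + 530 = 5275
Weighted mean = 1271490 / 5275 = 241.04076
Difference (unweighted minus weighted) = -32.707425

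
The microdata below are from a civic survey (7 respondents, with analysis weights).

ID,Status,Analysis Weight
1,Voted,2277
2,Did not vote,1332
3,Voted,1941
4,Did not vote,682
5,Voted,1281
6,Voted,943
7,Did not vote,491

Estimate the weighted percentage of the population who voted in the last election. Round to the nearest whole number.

Sum of weights for 'Voted' = 2277 + 1941 + 1281 + 943 = 6442
Total weight = 2277 + 1332 + 1941 + 682 + 1281 + 943 + 491 = 8947
Weighted proportion = 6442 / 8947 = 0.72001788 → 72.001788%

72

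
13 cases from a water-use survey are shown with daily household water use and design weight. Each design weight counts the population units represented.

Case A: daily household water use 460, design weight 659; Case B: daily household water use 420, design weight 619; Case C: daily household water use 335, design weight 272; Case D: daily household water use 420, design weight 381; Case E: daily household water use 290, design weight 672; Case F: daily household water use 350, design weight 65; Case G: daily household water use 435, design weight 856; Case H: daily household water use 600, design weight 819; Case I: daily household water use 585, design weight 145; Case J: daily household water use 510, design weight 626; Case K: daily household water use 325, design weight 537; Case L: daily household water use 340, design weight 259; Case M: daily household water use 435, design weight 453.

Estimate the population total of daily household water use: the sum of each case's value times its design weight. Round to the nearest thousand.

2759000

Weighted total = 2759375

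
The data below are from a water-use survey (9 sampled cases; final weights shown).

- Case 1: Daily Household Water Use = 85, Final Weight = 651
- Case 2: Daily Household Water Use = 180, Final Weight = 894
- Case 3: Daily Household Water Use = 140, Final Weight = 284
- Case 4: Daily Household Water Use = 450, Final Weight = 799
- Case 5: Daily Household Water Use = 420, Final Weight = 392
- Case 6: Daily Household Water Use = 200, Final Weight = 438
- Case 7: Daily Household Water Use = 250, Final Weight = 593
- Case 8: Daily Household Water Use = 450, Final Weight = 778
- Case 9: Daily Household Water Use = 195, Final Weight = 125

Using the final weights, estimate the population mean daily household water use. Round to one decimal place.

Weighted sum = 85×651 + 180×894 + 140×284 + 450×799 + 420×392 + 200×438 + 250×593 + 450×778 + 195×125
  = 55335 + 160920 + 39760 + 359550 + 164640 + 87600 + 148250 + 350100 + 24375 = 1390530
Sum of weights = 651 + 894 + 284 + 799 + 392 + 438 + 593 + 778 + 125 = 4954
Weighted mean = 1390530 / 4954 = 280.68833

280.7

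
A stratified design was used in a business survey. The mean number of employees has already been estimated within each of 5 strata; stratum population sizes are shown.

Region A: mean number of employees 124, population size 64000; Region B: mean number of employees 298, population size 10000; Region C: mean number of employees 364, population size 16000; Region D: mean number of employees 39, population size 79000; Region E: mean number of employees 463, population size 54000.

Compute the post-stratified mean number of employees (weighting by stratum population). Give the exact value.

Σ Nₕ·x̄ₕ = 124×64000 + 298×10000 + 364×16000 + 39×79000 + 463×54000
  = 7936000 + 2980000 + 5824000 + 3081000 + 25002000 = 44823000
Σ Nₕ = 64000 + 10000 + 16000 + 79000 + 54000 = 223000
Overall mean = 44823000 / 223000 = 201

201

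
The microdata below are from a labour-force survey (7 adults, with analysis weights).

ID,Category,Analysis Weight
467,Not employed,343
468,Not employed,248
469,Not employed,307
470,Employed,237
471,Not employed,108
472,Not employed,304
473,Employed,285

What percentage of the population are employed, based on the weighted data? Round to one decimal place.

28.5

Sum of weights for 'Employed' = 237 + 285 = 522
Total weight = 343 + 248 + 307 + 237 + 108 + 304 + 285 = 1832
Weighted proportion = 522 / 1832 = 0.2849345 → 28.49345%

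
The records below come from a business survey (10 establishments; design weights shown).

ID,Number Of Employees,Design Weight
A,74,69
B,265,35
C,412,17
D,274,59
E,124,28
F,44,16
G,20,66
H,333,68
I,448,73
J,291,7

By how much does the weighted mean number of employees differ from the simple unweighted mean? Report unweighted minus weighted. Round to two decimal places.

-0.80

Unweighted sum = 2285
Unweighted mean = 2285 / 10 = 228.5
Weighted sum = 74×69 + 265×35 + 412×17 + 274×59 + 124×28 + 44×16 + 20×66 + 333×68 + 448×73 + 291×7
  = 5106 + 9275 + 7004 + 16166 + 3472 + 704 + 1320 + 22644 + 32704 + 2037 = 100432
Sum of weights = 69 + 35 + 17 + 59 + 28 + 16 + 66 + 68 + 73 + 7 = 438
Weighted mean = 100432 / 438 = 229.2968
Difference (unweighted minus weighted) = -0.79680365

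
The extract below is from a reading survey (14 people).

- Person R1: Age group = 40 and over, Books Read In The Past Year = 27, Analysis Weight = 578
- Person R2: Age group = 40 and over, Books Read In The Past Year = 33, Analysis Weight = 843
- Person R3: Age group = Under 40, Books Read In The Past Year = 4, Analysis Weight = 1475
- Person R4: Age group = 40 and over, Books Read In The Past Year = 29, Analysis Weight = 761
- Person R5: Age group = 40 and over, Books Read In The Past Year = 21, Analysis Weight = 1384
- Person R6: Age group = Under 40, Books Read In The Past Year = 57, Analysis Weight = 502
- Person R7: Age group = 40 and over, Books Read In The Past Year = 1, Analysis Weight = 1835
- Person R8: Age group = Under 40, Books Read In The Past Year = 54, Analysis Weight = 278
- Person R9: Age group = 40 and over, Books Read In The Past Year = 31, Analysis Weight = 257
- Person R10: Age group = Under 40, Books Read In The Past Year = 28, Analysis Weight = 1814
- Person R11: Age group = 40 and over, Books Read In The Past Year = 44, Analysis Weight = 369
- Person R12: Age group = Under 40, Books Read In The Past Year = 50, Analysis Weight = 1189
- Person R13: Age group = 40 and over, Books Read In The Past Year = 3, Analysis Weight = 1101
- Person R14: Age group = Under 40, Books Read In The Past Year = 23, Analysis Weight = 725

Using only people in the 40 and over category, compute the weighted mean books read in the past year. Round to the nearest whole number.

17

40 and over rows: R1, R2, R4, R5, R7, R9, R11, R13
Weighted sum = 27×578 + 33×843 + 29×761 + 21×1384 + 1×1835 + 31×257 + 44×369 + 3×1101
  = 15606 + 27819 + 22069 + 29064 + 1835 + 7967 + 16236 + 3303 = 123899
Sum of weights = 578 + 843 + 761 + 1384 + 1835 + 257 + 369 + 1101 = 7128
Weighted mean = 123899 / 7128 = 17.382015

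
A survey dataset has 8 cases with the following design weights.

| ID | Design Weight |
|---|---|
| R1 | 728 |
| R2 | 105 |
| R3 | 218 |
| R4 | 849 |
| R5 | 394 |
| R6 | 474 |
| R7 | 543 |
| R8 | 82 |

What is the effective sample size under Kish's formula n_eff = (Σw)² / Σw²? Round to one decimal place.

5.8

Σ wᵢ = 728 + 105 + 218 + 849 + 394 + 474 + 543 + 82 = 3393
Σ wᵢ² = 529984 + 11025 + 47524 + 720801 + 155236 + 224676 + 294849 + 6724 = 1990819
n_eff = 3393² / 1990819 = 11512449 / 1990819 = 5.7827703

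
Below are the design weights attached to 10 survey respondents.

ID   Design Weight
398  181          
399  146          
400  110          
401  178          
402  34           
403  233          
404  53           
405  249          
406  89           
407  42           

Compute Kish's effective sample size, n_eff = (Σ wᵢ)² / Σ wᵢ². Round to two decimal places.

Σ wᵢ = 1315
Σ wᵢ² = 32761 + 21316 + 12100 + 31684 + 1156 + 54289 + 2809 + 62001 + 7921 + 1764 = 227801
n_eff = 1315² / 227801 = 1729225 / 227801 = 7.5909456

7.59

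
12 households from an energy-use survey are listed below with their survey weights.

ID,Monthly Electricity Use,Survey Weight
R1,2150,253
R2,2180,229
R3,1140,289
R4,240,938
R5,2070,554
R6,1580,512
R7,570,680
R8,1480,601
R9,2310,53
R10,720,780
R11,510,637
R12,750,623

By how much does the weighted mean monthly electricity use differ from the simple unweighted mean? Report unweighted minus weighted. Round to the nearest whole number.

283

Unweighted sum = 15700
Unweighted mean = 15700 / 12 = 1308.3333
Weighted sum = 2150×253 + 2180×229 + 1140×289 + 240×938 + 2070×554 + 1580×512 + 570×680 + 1480×601 + 2310×53 + 720×780 + 510×637 + 750×623
  = 543950 + 499220 + 329460 + 225120 + 1146780 + 808960 + 387600 + 889480 + 122430 + 561600 + 324870 + 467250 = 6306720
Sum of weights = 6149
Weighted mean = 6306720 / 6149 = 1025.6497
Difference (unweighted minus weighted) = 282.68363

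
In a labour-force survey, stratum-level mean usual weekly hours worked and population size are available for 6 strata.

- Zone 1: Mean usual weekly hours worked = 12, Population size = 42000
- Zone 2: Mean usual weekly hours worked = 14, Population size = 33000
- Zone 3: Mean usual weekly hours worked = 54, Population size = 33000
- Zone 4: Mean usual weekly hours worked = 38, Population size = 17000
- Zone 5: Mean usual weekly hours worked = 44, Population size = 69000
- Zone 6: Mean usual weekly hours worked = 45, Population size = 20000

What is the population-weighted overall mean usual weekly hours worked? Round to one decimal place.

Σ Nₕ·x̄ₕ = 12×42000 + 14×33000 + 54×33000 + 38×17000 + 44×69000 + 45×20000
  = 504000 + 462000 + 1782000 + 646000 + 3036000 + 900000 = 7330000
Σ Nₕ = 42000 + 33000 + 33000 + 17000 + 69000 + 20000 = 214000
Overall mean = 7330000 / 214000 = 34.252336

34.3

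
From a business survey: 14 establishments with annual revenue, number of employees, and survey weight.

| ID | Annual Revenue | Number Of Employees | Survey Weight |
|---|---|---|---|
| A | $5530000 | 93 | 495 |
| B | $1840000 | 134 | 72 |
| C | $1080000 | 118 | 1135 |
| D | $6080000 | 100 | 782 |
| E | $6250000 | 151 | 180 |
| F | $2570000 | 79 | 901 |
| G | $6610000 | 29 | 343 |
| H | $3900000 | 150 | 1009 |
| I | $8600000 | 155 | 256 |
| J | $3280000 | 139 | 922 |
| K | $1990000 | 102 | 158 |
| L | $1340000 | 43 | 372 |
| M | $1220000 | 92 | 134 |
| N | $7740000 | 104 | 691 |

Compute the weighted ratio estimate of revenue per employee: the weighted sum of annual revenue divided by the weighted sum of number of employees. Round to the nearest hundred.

Σ wᵢ·y = 30043570000
Σ wᵢ·x = 811611
Ratio = 30043570000 / 811611 = 37017.204

37000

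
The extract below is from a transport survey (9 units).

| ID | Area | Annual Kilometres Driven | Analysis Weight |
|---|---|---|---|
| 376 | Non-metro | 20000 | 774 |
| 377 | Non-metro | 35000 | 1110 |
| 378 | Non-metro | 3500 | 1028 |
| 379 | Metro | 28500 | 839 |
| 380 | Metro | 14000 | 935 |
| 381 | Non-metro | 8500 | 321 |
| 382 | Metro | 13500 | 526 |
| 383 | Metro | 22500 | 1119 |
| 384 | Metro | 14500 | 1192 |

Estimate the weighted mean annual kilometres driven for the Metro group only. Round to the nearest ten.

18770

Metro rows: 379, 380, 382, 383, 384
Weighted sum = 28500×839 + 14000×935 + 13500×526 + 22500×1119 + 14500×1192
  = 23911500 + 13090000 + 7101000 + 25177500 + 17284000 = 86564000
Sum of weights = 839 + 935 + 526 + 1119 + 1192 = 4611
Weighted mean = 86564000 / 4611 = 18773.368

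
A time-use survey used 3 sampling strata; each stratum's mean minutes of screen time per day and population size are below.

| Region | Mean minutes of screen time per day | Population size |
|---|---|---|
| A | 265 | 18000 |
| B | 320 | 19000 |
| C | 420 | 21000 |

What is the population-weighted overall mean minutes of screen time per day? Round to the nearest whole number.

339

Σ Nₕ·x̄ₕ = 19670000
Σ Nₕ = 18000 + 19000 + 21000 = 58000
Overall mean = 19670000 / 58000 = 339.13793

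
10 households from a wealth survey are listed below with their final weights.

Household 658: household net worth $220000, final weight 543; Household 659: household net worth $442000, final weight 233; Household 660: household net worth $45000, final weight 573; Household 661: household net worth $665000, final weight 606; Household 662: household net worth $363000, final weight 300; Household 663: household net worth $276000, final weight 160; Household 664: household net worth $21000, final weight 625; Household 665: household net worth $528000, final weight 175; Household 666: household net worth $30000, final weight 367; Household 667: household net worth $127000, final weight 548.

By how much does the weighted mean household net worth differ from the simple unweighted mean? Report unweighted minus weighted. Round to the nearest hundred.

31900

Unweighted sum = 220000 + 442000 + 45000 + 665000 + 363000 + 276000 + 21000 + 528000 + 30000 + 127000 = 2717000
Unweighted mean = 2717000 / 10 = 271700
Weighted sum = 220000×543 + 442000×233 + 45000×573 + 665000×606 + 363000×300 + 276000×160 + 21000×625 + 528000×175 + 30000×367 + 127000×548
  = 990412000
Sum of weights = 543 + 233 + 573 + 606 + 300 + 160 + 625 + 175 + 367 + 548 = 4130
Weighted mean = 990412000 / 4130 = 239809.2
Difference (unweighted minus weighted) = 31890.799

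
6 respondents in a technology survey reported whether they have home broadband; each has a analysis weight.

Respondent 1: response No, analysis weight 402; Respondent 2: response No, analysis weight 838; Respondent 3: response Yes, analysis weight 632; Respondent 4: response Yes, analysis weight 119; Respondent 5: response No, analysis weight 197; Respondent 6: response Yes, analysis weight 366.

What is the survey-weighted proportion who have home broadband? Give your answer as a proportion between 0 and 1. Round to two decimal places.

0.44

Sum of weights for 'Yes' = 632 + 119 + 366 = 1117
Total weight = 402 + 838 + 632 + 119 + 197 + 366 = 2554
Weighted proportion = 1117 / 2554 = 0.43735317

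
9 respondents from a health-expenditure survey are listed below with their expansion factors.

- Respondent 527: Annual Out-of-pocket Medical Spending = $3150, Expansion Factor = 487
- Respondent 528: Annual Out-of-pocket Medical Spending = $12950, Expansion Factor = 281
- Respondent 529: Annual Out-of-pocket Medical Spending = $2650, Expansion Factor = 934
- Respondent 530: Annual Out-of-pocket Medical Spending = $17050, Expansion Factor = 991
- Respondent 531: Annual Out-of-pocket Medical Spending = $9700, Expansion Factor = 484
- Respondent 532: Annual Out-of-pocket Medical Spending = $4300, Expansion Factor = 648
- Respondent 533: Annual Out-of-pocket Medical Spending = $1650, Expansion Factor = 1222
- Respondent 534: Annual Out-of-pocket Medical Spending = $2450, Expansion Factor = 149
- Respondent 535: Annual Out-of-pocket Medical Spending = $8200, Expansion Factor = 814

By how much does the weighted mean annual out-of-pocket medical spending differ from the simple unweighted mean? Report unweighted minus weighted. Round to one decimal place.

64.4

Unweighted sum = 3150 + 12950 + 2650 + 17050 + 9700 + 4300 + 1650 + 2450 + 8200 = 62100
Unweighted mean = 62100 / 9 = 6900
Weighted sum = 3150×487 + 12950×281 + 2650×934 + 17050×991 + 9700×484 + 4300×648 + 1650×1222 + 2450×149 + 8200×814
  = 41082000
Sum of weights = 487 + 281 + 934 + 991 + 484 + 648 + 1222 + 149 + 814 = 6010
Weighted mean = 41082000 / 6010 = 6835.6073
Difference (unweighted minus weighted) = 64.392679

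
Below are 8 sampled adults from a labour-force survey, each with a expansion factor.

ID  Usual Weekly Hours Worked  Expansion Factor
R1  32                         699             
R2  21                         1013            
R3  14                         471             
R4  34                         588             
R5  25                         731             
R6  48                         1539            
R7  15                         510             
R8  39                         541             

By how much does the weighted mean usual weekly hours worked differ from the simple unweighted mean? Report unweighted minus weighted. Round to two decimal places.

Unweighted sum = 32 + 21 + 14 + 34 + 25 + 48 + 15 + 39 = 228
Unweighted mean = 228 / 8 = 28.5
Weighted sum = 32×699 + 21×1013 + 14×471 + 34×588 + 25×731 + 48×1539 + 15×510 + 39×541
  = 191123
Sum of weights = 699 + 1013 + 471 + 588 + 731 + 1539 + 510 + 541 = 6092
Weighted mean = 191123 / 6092 = 31.372784
Difference (unweighted minus weighted) = -2.872784

-2.87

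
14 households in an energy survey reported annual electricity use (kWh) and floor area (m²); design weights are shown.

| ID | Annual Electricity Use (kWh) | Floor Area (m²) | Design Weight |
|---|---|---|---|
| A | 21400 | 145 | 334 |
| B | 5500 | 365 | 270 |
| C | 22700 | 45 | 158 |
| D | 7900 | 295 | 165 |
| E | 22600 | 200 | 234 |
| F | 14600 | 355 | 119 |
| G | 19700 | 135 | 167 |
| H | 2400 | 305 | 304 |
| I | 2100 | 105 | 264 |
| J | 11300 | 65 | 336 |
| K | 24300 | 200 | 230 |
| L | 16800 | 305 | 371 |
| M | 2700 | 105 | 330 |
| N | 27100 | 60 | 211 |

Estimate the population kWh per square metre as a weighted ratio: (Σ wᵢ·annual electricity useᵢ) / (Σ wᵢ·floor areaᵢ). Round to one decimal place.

Σ wᵢ·y = 47350100
Σ wᵢ·x = 663100
Ratio = 47350100 / 663100 = 71.407178

71.4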